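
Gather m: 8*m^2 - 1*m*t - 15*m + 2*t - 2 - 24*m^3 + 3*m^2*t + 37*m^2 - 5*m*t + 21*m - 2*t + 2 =-24*m^3 + m^2*(3*t + 45) + m*(6 - 6*t)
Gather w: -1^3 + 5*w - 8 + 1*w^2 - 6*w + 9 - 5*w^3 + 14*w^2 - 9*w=-5*w^3 + 15*w^2 - 10*w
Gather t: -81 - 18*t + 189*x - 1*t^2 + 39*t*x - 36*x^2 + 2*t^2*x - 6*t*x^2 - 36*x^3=t^2*(2*x - 1) + t*(-6*x^2 + 39*x - 18) - 36*x^3 - 36*x^2 + 189*x - 81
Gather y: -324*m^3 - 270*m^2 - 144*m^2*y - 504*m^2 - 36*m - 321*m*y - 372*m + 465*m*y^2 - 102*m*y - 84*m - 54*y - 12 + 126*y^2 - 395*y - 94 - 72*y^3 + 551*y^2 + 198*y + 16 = -324*m^3 - 774*m^2 - 492*m - 72*y^3 + y^2*(465*m + 677) + y*(-144*m^2 - 423*m - 251) - 90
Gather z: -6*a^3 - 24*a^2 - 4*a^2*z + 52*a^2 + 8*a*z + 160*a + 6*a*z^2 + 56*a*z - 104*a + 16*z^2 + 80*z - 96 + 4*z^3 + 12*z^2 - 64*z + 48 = -6*a^3 + 28*a^2 + 56*a + 4*z^3 + z^2*(6*a + 28) + z*(-4*a^2 + 64*a + 16) - 48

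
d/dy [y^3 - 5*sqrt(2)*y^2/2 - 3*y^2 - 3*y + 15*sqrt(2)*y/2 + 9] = 3*y^2 - 5*sqrt(2)*y - 6*y - 3 + 15*sqrt(2)/2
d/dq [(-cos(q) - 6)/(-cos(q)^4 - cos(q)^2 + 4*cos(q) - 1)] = (3*sin(q)^4 - 7*sin(q)^2 + 30*cos(q) + 6*cos(3*q) - 21)*sin(q)/(-sin(q)^4 + 3*sin(q)^2 + 4*cos(q) - 3)^2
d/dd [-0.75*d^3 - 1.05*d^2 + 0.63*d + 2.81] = -2.25*d^2 - 2.1*d + 0.63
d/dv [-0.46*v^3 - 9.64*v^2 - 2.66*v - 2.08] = -1.38*v^2 - 19.28*v - 2.66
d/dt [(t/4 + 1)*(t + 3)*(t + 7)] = 3*t^2/4 + 7*t + 61/4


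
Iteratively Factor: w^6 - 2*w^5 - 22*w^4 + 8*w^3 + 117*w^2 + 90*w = (w + 3)*(w^5 - 5*w^4 - 7*w^3 + 29*w^2 + 30*w) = (w + 1)*(w + 3)*(w^4 - 6*w^3 - w^2 + 30*w) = (w + 1)*(w + 2)*(w + 3)*(w^3 - 8*w^2 + 15*w) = w*(w + 1)*(w + 2)*(w + 3)*(w^2 - 8*w + 15) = w*(w - 3)*(w + 1)*(w + 2)*(w + 3)*(w - 5)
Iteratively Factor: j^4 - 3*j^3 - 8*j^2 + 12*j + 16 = (j + 2)*(j^3 - 5*j^2 + 2*j + 8) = (j + 1)*(j + 2)*(j^2 - 6*j + 8) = (j - 2)*(j + 1)*(j + 2)*(j - 4)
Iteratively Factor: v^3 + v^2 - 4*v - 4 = (v + 2)*(v^2 - v - 2) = (v + 1)*(v + 2)*(v - 2)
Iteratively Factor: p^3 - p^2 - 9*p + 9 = (p - 1)*(p^2 - 9) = (p - 1)*(p + 3)*(p - 3)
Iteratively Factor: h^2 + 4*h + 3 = (h + 1)*(h + 3)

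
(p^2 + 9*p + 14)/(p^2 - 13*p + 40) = (p^2 + 9*p + 14)/(p^2 - 13*p + 40)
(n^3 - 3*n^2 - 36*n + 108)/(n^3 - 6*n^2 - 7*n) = (-n^3 + 3*n^2 + 36*n - 108)/(n*(-n^2 + 6*n + 7))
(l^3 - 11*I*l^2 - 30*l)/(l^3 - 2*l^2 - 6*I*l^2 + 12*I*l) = (l - 5*I)/(l - 2)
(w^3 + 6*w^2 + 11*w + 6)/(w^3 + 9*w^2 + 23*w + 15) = (w + 2)/(w + 5)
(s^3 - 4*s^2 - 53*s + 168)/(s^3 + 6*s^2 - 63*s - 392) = (s - 3)/(s + 7)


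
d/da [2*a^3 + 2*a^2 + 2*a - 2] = 6*a^2 + 4*a + 2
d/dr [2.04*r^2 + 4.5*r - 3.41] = 4.08*r + 4.5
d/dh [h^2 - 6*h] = 2*h - 6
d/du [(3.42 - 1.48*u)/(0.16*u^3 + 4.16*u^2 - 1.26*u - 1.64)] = (0.4736*u^3 + 4.5152*u^2 - 28.4544*u + 6.7364)/(0.0256*u^6 + 1.3312*u^5 + 16.9024*u^4 - 11.008*u^3 - 12.0572*u^2 + 4.1328*u + 2.6896)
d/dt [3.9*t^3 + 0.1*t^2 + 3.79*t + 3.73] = 11.7*t^2 + 0.2*t + 3.79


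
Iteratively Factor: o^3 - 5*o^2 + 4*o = (o)*(o^2 - 5*o + 4) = o*(o - 1)*(o - 4)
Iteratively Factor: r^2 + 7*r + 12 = (r + 4)*(r + 3)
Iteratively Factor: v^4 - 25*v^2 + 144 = (v + 3)*(v^3 - 3*v^2 - 16*v + 48) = (v - 3)*(v + 3)*(v^2 - 16) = (v - 3)*(v + 3)*(v + 4)*(v - 4)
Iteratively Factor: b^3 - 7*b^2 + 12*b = (b - 3)*(b^2 - 4*b) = (b - 4)*(b - 3)*(b)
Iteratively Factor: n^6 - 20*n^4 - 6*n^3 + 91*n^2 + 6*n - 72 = (n - 1)*(n^5 + n^4 - 19*n^3 - 25*n^2 + 66*n + 72) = (n - 1)*(n + 1)*(n^4 - 19*n^2 - 6*n + 72) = (n - 2)*(n - 1)*(n + 1)*(n^3 + 2*n^2 - 15*n - 36) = (n - 2)*(n - 1)*(n + 1)*(n + 3)*(n^2 - n - 12) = (n - 4)*(n - 2)*(n - 1)*(n + 1)*(n + 3)*(n + 3)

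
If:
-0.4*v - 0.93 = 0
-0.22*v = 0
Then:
No Solution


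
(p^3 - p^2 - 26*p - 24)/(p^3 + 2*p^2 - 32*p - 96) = (p + 1)/(p + 4)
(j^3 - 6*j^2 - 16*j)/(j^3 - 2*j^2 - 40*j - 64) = j/(j + 4)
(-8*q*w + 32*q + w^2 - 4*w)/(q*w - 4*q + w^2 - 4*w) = (-8*q + w)/(q + w)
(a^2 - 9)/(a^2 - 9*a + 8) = (a^2 - 9)/(a^2 - 9*a + 8)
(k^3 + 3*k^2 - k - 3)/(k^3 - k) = (k + 3)/k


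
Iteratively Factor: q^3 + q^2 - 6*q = (q)*(q^2 + q - 6) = q*(q + 3)*(q - 2)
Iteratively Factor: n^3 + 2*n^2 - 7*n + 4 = (n - 1)*(n^2 + 3*n - 4) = (n - 1)*(n + 4)*(n - 1)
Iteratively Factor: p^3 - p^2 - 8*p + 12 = (p - 2)*(p^2 + p - 6) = (p - 2)^2*(p + 3)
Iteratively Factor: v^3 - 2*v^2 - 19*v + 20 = (v - 5)*(v^2 + 3*v - 4) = (v - 5)*(v - 1)*(v + 4)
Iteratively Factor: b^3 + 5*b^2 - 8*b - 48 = (b - 3)*(b^2 + 8*b + 16) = (b - 3)*(b + 4)*(b + 4)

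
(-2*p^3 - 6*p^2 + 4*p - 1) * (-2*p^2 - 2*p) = 4*p^5 + 16*p^4 + 4*p^3 - 6*p^2 + 2*p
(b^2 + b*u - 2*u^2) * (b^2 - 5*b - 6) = b^4 + b^3*u - 5*b^3 - 2*b^2*u^2 - 5*b^2*u - 6*b^2 + 10*b*u^2 - 6*b*u + 12*u^2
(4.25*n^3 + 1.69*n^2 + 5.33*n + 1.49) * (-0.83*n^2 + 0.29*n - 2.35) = -3.5275*n^5 - 0.1702*n^4 - 13.9213*n^3 - 3.6625*n^2 - 12.0934*n - 3.5015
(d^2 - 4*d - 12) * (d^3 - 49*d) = d^5 - 4*d^4 - 61*d^3 + 196*d^2 + 588*d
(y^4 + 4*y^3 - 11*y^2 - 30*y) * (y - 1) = y^5 + 3*y^4 - 15*y^3 - 19*y^2 + 30*y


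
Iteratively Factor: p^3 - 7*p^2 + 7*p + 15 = (p - 5)*(p^2 - 2*p - 3) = (p - 5)*(p + 1)*(p - 3)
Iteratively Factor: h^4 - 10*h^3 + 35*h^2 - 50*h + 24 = (h - 4)*(h^3 - 6*h^2 + 11*h - 6) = (h - 4)*(h - 2)*(h^2 - 4*h + 3) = (h - 4)*(h - 3)*(h - 2)*(h - 1)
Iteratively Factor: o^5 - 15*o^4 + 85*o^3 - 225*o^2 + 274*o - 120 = (o - 4)*(o^4 - 11*o^3 + 41*o^2 - 61*o + 30) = (o - 4)*(o - 2)*(o^3 - 9*o^2 + 23*o - 15) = (o - 4)*(o - 2)*(o - 1)*(o^2 - 8*o + 15) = (o - 5)*(o - 4)*(o - 2)*(o - 1)*(o - 3)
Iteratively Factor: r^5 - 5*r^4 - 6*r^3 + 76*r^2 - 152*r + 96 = (r - 2)*(r^4 - 3*r^3 - 12*r^2 + 52*r - 48) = (r - 3)*(r - 2)*(r^3 - 12*r + 16) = (r - 3)*(r - 2)^2*(r^2 + 2*r - 8) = (r - 3)*(r - 2)^2*(r + 4)*(r - 2)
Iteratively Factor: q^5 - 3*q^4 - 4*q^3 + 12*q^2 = (q - 2)*(q^4 - q^3 - 6*q^2) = q*(q - 2)*(q^3 - q^2 - 6*q) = q^2*(q - 2)*(q^2 - q - 6) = q^2*(q - 3)*(q - 2)*(q + 2)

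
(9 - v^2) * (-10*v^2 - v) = 10*v^4 + v^3 - 90*v^2 - 9*v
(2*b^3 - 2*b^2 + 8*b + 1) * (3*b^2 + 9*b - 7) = 6*b^5 + 12*b^4 - 8*b^3 + 89*b^2 - 47*b - 7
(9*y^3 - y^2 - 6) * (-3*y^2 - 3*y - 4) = -27*y^5 - 24*y^4 - 33*y^3 + 22*y^2 + 18*y + 24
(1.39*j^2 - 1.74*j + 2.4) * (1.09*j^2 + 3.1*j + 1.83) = 1.5151*j^4 + 2.4124*j^3 - 0.2343*j^2 + 4.2558*j + 4.392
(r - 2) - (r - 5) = 3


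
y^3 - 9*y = y*(y - 3)*(y + 3)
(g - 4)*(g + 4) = g^2 - 16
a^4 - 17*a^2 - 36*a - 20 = (a - 5)*(a + 1)*(a + 2)^2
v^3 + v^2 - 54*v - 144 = (v - 8)*(v + 3)*(v + 6)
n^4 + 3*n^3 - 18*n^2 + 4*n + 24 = (n - 2)^2*(n + 1)*(n + 6)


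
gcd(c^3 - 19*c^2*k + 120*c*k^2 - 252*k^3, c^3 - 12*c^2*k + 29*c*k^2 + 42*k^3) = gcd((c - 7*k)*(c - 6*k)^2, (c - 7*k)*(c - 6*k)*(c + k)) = c^2 - 13*c*k + 42*k^2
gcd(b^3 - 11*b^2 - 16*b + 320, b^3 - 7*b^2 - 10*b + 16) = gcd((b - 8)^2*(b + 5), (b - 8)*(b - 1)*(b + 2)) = b - 8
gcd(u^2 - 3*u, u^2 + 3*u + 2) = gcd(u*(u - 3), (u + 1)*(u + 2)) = 1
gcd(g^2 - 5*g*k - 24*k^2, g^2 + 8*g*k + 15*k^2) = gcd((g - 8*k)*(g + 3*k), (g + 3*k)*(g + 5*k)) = g + 3*k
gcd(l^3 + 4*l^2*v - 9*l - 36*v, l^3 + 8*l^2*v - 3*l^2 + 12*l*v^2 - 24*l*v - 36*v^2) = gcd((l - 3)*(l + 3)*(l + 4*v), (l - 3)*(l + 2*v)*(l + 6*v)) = l - 3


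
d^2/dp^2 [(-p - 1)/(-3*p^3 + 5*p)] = 2*(27*p^5 + 54*p^4 + 15*p^3 - 45*p^2 + 25)/(p^3*(27*p^6 - 135*p^4 + 225*p^2 - 125))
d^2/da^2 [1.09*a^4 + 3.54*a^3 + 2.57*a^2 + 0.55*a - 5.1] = 13.08*a^2 + 21.24*a + 5.14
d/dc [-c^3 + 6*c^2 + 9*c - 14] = -3*c^2 + 12*c + 9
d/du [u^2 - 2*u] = 2*u - 2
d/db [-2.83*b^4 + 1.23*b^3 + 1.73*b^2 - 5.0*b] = -11.32*b^3 + 3.69*b^2 + 3.46*b - 5.0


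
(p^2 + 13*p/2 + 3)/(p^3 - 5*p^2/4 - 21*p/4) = 2*(2*p^2 + 13*p + 6)/(p*(4*p^2 - 5*p - 21))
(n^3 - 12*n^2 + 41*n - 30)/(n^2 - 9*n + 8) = (n^2 - 11*n + 30)/(n - 8)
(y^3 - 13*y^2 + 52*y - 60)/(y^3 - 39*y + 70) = (y - 6)/(y + 7)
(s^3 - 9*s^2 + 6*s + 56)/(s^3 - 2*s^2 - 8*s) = (s - 7)/s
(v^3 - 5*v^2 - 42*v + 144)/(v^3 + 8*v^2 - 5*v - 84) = (v^2 - 2*v - 48)/(v^2 + 11*v + 28)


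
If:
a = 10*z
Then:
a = 10*z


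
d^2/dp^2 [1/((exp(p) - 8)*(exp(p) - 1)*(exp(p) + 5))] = (9*exp(5*p) - 44*exp(4*p) - 10*exp(3*p) + 84*exp(2*p) + 2009*exp(p) + 1480)*exp(p)/(exp(9*p) - 12*exp(8*p) - 63*exp(7*p) + 944*exp(6*p) + 1371*exp(5*p) - 23388*exp(4*p) - 10333*exp(3*p) + 145080*exp(2*p) - 177600*exp(p) + 64000)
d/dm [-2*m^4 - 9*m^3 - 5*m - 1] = -8*m^3 - 27*m^2 - 5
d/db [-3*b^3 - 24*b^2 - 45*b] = -9*b^2 - 48*b - 45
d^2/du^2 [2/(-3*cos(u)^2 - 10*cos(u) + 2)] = (72*sin(u)^4 - 284*sin(u)^2 - 185*cos(u) + 45*cos(3*u) - 212)/(-3*sin(u)^2 + 10*cos(u) + 1)^3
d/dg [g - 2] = 1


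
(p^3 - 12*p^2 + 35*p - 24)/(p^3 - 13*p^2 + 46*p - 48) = (p - 1)/(p - 2)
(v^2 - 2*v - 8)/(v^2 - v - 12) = (v + 2)/(v + 3)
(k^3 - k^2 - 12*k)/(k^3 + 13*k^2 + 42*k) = (k^2 - k - 12)/(k^2 + 13*k + 42)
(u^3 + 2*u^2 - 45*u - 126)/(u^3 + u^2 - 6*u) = (u^2 - u - 42)/(u*(u - 2))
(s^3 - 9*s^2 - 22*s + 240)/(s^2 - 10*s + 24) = (s^2 - 3*s - 40)/(s - 4)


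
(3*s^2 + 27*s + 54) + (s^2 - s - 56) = 4*s^2 + 26*s - 2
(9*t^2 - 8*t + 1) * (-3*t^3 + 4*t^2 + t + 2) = -27*t^5 + 60*t^4 - 26*t^3 + 14*t^2 - 15*t + 2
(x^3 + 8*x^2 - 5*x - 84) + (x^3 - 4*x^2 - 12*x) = 2*x^3 + 4*x^2 - 17*x - 84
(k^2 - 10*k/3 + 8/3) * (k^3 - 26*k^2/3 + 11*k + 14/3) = k^5 - 12*k^4 + 383*k^3/9 - 496*k^2/9 + 124*k/9 + 112/9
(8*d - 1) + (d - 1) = 9*d - 2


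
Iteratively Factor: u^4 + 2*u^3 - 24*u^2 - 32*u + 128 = (u + 4)*(u^3 - 2*u^2 - 16*u + 32) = (u + 4)^2*(u^2 - 6*u + 8) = (u - 4)*(u + 4)^2*(u - 2)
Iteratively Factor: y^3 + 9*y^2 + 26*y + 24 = (y + 2)*(y^2 + 7*y + 12) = (y + 2)*(y + 3)*(y + 4)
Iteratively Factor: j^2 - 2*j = (j - 2)*(j)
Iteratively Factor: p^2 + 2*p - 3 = (p - 1)*(p + 3)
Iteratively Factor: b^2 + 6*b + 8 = (b + 4)*(b + 2)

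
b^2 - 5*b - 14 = (b - 7)*(b + 2)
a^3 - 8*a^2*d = a^2*(a - 8*d)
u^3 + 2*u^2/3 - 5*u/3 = u*(u - 1)*(u + 5/3)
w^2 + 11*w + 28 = (w + 4)*(w + 7)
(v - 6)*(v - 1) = v^2 - 7*v + 6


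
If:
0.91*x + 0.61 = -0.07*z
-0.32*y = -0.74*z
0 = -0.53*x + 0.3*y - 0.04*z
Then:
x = -0.63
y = -1.18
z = -0.51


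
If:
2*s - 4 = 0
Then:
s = 2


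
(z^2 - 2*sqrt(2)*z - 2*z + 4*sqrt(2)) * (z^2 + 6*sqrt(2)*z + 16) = z^4 - 2*z^3 + 4*sqrt(2)*z^3 - 8*sqrt(2)*z^2 - 8*z^2 - 32*sqrt(2)*z + 16*z + 64*sqrt(2)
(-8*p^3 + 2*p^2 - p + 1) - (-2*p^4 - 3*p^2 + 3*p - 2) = 2*p^4 - 8*p^3 + 5*p^2 - 4*p + 3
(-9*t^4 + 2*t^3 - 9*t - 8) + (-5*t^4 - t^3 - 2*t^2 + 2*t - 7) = -14*t^4 + t^3 - 2*t^2 - 7*t - 15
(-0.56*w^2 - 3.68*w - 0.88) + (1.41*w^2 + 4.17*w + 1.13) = 0.85*w^2 + 0.49*w + 0.25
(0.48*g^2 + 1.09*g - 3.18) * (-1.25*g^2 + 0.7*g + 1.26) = -0.6*g^4 - 1.0265*g^3 + 5.3428*g^2 - 0.8526*g - 4.0068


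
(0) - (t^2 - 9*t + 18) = -t^2 + 9*t - 18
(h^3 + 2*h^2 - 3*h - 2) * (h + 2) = h^4 + 4*h^3 + h^2 - 8*h - 4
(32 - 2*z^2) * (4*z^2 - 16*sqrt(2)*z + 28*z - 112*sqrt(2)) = -8*z^4 - 56*z^3 + 32*sqrt(2)*z^3 + 128*z^2 + 224*sqrt(2)*z^2 - 512*sqrt(2)*z + 896*z - 3584*sqrt(2)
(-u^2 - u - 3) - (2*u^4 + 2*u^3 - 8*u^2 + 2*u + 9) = -2*u^4 - 2*u^3 + 7*u^2 - 3*u - 12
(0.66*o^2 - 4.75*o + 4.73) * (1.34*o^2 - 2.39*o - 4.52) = 0.8844*o^4 - 7.9424*o^3 + 14.7075*o^2 + 10.1653*o - 21.3796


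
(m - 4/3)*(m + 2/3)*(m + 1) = m^3 + m^2/3 - 14*m/9 - 8/9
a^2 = a^2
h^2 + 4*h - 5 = (h - 1)*(h + 5)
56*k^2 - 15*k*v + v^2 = (-8*k + v)*(-7*k + v)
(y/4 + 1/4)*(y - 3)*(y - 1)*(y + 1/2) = y^4/4 - 5*y^3/8 - 5*y^2/8 + 5*y/8 + 3/8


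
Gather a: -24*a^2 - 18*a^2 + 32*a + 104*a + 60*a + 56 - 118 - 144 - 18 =-42*a^2 + 196*a - 224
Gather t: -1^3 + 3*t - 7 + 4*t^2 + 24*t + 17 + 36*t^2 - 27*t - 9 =40*t^2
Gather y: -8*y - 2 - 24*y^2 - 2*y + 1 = -24*y^2 - 10*y - 1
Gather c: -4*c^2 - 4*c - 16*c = -4*c^2 - 20*c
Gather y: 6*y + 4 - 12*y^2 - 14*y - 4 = -12*y^2 - 8*y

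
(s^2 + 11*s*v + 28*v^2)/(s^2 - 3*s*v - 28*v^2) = (s + 7*v)/(s - 7*v)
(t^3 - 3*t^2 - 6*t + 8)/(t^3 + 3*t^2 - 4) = (t - 4)/(t + 2)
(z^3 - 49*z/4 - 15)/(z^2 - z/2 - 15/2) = (z^2 - 5*z/2 - 6)/(z - 3)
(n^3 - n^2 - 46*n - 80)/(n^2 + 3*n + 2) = (n^2 - 3*n - 40)/(n + 1)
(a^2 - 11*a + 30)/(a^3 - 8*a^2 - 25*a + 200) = (a - 6)/(a^2 - 3*a - 40)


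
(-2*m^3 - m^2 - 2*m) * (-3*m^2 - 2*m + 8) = 6*m^5 + 7*m^4 - 8*m^3 - 4*m^2 - 16*m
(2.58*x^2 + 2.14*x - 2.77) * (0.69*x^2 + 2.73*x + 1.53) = 1.7802*x^4 + 8.52*x^3 + 7.8783*x^2 - 4.2879*x - 4.2381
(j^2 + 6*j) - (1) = j^2 + 6*j - 1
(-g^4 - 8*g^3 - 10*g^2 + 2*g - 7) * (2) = -2*g^4 - 16*g^3 - 20*g^2 + 4*g - 14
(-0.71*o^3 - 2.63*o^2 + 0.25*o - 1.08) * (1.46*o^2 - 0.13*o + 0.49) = -1.0366*o^5 - 3.7475*o^4 + 0.359*o^3 - 2.898*o^2 + 0.2629*o - 0.5292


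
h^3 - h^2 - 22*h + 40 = (h - 4)*(h - 2)*(h + 5)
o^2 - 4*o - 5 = (o - 5)*(o + 1)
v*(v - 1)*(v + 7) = v^3 + 6*v^2 - 7*v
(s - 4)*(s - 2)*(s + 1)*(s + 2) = s^4 - 3*s^3 - 8*s^2 + 12*s + 16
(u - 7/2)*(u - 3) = u^2 - 13*u/2 + 21/2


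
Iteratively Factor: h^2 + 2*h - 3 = (h - 1)*(h + 3)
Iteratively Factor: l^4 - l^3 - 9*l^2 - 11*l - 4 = (l + 1)*(l^3 - 2*l^2 - 7*l - 4) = (l + 1)^2*(l^2 - 3*l - 4) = (l - 4)*(l + 1)^2*(l + 1)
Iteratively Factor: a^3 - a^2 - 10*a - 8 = (a + 1)*(a^2 - 2*a - 8) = (a + 1)*(a + 2)*(a - 4)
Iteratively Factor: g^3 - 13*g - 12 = (g + 3)*(g^2 - 3*g - 4) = (g + 1)*(g + 3)*(g - 4)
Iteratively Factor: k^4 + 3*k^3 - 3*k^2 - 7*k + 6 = (k - 1)*(k^3 + 4*k^2 + k - 6) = (k - 1)*(k + 2)*(k^2 + 2*k - 3) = (k - 1)^2*(k + 2)*(k + 3)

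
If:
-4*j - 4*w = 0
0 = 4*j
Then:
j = 0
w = 0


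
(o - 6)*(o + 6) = o^2 - 36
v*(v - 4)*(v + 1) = v^3 - 3*v^2 - 4*v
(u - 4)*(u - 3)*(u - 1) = u^3 - 8*u^2 + 19*u - 12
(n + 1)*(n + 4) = n^2 + 5*n + 4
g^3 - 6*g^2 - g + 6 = (g - 6)*(g - 1)*(g + 1)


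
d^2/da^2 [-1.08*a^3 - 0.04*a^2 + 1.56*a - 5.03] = -6.48*a - 0.08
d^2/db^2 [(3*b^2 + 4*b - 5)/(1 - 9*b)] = 732/(729*b^3 - 243*b^2 + 27*b - 1)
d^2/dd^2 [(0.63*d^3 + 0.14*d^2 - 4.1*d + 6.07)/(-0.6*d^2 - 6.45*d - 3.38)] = (2.22044604925031e-16*d^5 + 1.06581410364015e-14*d^4 - 45.82827*d^3 - 93.81546*d^2 - 234.018432*d - 662.401462)/(0.216*d^6 + 6.966*d^5 + 78.5349*d^4 + 346.819725*d^3 + 442.41327*d^2 + 221.06214*d + 38.614472)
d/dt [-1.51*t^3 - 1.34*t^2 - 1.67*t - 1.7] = -4.53*t^2 - 2.68*t - 1.67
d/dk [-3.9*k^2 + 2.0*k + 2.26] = 2.0 - 7.8*k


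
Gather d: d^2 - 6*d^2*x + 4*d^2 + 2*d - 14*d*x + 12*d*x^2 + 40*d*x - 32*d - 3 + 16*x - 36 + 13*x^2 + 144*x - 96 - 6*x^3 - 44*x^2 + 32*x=d^2*(5 - 6*x) + d*(12*x^2 + 26*x - 30) - 6*x^3 - 31*x^2 + 192*x - 135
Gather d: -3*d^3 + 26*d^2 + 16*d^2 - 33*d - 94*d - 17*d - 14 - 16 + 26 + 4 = -3*d^3 + 42*d^2 - 144*d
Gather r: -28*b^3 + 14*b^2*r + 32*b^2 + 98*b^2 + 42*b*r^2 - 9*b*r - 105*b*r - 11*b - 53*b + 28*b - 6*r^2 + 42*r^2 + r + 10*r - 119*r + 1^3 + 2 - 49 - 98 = -28*b^3 + 130*b^2 - 36*b + r^2*(42*b + 36) + r*(14*b^2 - 114*b - 108) - 144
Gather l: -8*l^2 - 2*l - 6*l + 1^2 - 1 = -8*l^2 - 8*l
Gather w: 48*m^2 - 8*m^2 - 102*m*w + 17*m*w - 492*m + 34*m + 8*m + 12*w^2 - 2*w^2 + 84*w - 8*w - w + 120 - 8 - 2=40*m^2 - 450*m + 10*w^2 + w*(75 - 85*m) + 110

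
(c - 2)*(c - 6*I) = c^2 - 2*c - 6*I*c + 12*I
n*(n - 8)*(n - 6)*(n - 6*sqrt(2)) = n^4 - 14*n^3 - 6*sqrt(2)*n^3 + 48*n^2 + 84*sqrt(2)*n^2 - 288*sqrt(2)*n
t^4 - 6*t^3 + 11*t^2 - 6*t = t*(t - 3)*(t - 2)*(t - 1)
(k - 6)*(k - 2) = k^2 - 8*k + 12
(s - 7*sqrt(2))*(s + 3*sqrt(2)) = s^2 - 4*sqrt(2)*s - 42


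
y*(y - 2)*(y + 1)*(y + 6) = y^4 + 5*y^3 - 8*y^2 - 12*y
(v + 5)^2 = v^2 + 10*v + 25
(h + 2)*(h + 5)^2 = h^3 + 12*h^2 + 45*h + 50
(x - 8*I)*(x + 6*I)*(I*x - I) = I*x^3 + 2*x^2 - I*x^2 - 2*x + 48*I*x - 48*I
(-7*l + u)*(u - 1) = -7*l*u + 7*l + u^2 - u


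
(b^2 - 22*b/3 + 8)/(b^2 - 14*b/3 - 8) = (3*b - 4)/(3*b + 4)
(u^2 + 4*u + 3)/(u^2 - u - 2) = (u + 3)/(u - 2)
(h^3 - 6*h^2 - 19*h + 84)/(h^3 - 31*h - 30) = (-h^3 + 6*h^2 + 19*h - 84)/(-h^3 + 31*h + 30)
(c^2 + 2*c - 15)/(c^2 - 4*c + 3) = (c + 5)/(c - 1)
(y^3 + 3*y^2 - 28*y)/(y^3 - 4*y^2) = (y + 7)/y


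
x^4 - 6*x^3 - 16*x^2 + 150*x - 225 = (x - 5)*(x - 3)^2*(x + 5)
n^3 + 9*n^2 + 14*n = n*(n + 2)*(n + 7)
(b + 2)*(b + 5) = b^2 + 7*b + 10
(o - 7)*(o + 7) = o^2 - 49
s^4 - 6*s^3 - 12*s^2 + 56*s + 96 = (s - 6)*(s - 4)*(s + 2)^2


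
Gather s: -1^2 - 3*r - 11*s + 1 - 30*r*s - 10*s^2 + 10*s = -3*r - 10*s^2 + s*(-30*r - 1)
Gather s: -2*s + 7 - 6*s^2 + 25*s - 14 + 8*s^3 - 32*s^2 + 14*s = 8*s^3 - 38*s^2 + 37*s - 7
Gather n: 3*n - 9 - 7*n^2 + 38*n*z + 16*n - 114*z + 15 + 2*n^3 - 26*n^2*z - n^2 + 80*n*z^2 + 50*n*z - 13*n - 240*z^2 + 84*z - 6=2*n^3 + n^2*(-26*z - 8) + n*(80*z^2 + 88*z + 6) - 240*z^2 - 30*z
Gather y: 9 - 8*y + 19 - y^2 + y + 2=-y^2 - 7*y + 30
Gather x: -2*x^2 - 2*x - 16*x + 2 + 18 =-2*x^2 - 18*x + 20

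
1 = 1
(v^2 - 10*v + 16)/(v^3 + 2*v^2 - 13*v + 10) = (v - 8)/(v^2 + 4*v - 5)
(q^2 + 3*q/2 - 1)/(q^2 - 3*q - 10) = (q - 1/2)/(q - 5)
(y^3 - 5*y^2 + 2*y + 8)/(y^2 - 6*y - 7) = (y^2 - 6*y + 8)/(y - 7)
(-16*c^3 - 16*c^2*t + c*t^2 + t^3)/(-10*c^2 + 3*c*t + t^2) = (-16*c^3 - 16*c^2*t + c*t^2 + t^3)/(-10*c^2 + 3*c*t + t^2)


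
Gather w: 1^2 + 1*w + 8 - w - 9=0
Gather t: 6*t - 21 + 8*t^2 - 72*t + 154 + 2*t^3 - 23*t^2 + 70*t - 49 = 2*t^3 - 15*t^2 + 4*t + 84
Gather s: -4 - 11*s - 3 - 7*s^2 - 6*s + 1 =-7*s^2 - 17*s - 6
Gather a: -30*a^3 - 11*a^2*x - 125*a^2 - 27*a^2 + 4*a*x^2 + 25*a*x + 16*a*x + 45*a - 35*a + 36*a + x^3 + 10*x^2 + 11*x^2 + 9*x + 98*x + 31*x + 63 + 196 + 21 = -30*a^3 + a^2*(-11*x - 152) + a*(4*x^2 + 41*x + 46) + x^3 + 21*x^2 + 138*x + 280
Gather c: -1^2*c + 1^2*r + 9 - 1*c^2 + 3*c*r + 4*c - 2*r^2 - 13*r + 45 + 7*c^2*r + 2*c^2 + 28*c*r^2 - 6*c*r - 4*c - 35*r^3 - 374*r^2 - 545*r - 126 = c^2*(7*r + 1) + c*(28*r^2 - 3*r - 1) - 35*r^3 - 376*r^2 - 557*r - 72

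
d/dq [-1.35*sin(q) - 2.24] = -1.35*cos(q)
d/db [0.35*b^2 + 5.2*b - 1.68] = 0.7*b + 5.2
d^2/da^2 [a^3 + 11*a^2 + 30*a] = 6*a + 22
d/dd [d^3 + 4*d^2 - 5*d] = 3*d^2 + 8*d - 5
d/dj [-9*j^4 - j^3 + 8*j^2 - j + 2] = -36*j^3 - 3*j^2 + 16*j - 1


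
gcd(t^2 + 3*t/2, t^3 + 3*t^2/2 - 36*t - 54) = t + 3/2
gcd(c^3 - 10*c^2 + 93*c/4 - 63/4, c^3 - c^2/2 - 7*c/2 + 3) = c - 3/2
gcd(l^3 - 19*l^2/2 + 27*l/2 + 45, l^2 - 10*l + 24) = l - 6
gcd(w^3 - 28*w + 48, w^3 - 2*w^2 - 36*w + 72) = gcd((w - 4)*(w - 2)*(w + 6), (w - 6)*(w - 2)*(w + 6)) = w^2 + 4*w - 12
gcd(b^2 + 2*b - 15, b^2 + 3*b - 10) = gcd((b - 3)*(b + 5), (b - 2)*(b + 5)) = b + 5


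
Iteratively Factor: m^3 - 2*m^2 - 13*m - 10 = (m + 2)*(m^2 - 4*m - 5) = (m + 1)*(m + 2)*(m - 5)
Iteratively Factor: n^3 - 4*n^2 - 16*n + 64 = (n - 4)*(n^2 - 16) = (n - 4)*(n + 4)*(n - 4)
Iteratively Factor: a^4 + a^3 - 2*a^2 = (a)*(a^3 + a^2 - 2*a) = a*(a - 1)*(a^2 + 2*a) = a^2*(a - 1)*(a + 2)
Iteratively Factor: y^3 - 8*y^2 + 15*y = (y)*(y^2 - 8*y + 15) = y*(y - 5)*(y - 3)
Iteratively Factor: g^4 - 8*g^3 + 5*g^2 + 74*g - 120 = (g + 3)*(g^3 - 11*g^2 + 38*g - 40) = (g - 2)*(g + 3)*(g^2 - 9*g + 20) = (g - 5)*(g - 2)*(g + 3)*(g - 4)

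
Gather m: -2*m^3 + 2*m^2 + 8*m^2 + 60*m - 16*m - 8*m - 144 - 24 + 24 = -2*m^3 + 10*m^2 + 36*m - 144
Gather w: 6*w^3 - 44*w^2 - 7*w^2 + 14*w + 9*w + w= 6*w^3 - 51*w^2 + 24*w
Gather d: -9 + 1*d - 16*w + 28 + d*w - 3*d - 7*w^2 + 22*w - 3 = d*(w - 2) - 7*w^2 + 6*w + 16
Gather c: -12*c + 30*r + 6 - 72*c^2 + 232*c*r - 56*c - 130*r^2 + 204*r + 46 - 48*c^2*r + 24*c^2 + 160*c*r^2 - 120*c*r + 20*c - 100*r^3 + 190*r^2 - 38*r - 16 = c^2*(-48*r - 48) + c*(160*r^2 + 112*r - 48) - 100*r^3 + 60*r^2 + 196*r + 36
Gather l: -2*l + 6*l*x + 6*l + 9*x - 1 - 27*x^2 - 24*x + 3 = l*(6*x + 4) - 27*x^2 - 15*x + 2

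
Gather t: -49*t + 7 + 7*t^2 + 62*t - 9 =7*t^2 + 13*t - 2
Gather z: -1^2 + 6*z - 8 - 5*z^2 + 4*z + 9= -5*z^2 + 10*z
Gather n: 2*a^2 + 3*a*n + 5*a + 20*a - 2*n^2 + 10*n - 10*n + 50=2*a^2 + 3*a*n + 25*a - 2*n^2 + 50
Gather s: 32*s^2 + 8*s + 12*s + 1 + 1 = 32*s^2 + 20*s + 2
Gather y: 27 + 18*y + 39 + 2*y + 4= 20*y + 70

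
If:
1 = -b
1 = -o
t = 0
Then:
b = -1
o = -1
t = 0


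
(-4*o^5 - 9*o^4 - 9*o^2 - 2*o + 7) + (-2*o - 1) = -4*o^5 - 9*o^4 - 9*o^2 - 4*o + 6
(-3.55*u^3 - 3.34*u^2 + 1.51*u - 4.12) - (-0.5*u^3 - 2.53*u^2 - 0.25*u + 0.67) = -3.05*u^3 - 0.81*u^2 + 1.76*u - 4.79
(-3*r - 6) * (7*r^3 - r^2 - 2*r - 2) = -21*r^4 - 39*r^3 + 12*r^2 + 18*r + 12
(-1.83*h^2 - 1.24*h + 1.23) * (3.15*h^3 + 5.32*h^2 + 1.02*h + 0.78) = -5.7645*h^5 - 13.6416*h^4 - 4.5889*h^3 + 3.8514*h^2 + 0.2874*h + 0.9594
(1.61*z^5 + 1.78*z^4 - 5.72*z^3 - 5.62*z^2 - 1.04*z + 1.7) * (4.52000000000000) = 7.2772*z^5 + 8.0456*z^4 - 25.8544*z^3 - 25.4024*z^2 - 4.7008*z + 7.684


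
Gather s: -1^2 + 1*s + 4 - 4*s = 3 - 3*s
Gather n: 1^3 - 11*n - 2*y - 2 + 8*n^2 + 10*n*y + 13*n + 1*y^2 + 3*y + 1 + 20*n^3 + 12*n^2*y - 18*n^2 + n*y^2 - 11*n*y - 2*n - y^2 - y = 20*n^3 + n^2*(12*y - 10) + n*(y^2 - y)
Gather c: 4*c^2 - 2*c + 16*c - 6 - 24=4*c^2 + 14*c - 30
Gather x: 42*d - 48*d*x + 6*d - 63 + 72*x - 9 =48*d + x*(72 - 48*d) - 72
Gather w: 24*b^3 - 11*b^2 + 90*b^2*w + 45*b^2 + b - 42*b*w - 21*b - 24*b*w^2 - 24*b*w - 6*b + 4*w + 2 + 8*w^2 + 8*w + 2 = 24*b^3 + 34*b^2 - 26*b + w^2*(8 - 24*b) + w*(90*b^2 - 66*b + 12) + 4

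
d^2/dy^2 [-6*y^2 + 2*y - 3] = -12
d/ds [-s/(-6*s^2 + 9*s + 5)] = (-6*s^2 - 5)/(36*s^4 - 108*s^3 + 21*s^2 + 90*s + 25)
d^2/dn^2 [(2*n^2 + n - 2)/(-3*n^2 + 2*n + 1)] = 2*(-21*n^3 + 36*n^2 - 45*n + 14)/(27*n^6 - 54*n^5 + 9*n^4 + 28*n^3 - 3*n^2 - 6*n - 1)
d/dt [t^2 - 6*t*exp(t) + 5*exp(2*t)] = -6*t*exp(t) + 2*t + 10*exp(2*t) - 6*exp(t)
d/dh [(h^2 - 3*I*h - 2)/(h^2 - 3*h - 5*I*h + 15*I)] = (h^2*(-3 - 2*I) + h*(4 + 30*I) + 39 - 10*I)/(h^4 + h^3*(-6 - 10*I) + h^2*(-16 + 60*I) + h*(150 - 90*I) - 225)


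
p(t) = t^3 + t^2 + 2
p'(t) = 3*t^2 + 2*t = t*(3*t + 2)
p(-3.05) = -17.07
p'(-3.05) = 21.81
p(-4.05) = -48.03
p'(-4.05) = 41.11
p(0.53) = 2.43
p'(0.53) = 1.90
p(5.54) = 202.72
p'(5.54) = 103.15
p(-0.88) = 2.09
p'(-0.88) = 0.56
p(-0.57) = 2.14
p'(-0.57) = -0.17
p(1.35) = 6.28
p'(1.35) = 8.17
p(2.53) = 24.60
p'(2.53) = 24.26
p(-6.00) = -178.00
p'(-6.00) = 96.00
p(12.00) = 1874.00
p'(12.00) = 456.00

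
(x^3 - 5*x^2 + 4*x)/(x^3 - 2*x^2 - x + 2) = x*(x - 4)/(x^2 - x - 2)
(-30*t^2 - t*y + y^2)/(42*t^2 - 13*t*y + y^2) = (5*t + y)/(-7*t + y)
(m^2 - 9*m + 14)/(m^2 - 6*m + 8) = (m - 7)/(m - 4)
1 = 1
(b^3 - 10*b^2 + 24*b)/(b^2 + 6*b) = (b^2 - 10*b + 24)/(b + 6)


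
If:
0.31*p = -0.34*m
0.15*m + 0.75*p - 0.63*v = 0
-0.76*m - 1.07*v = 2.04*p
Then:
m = 0.00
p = 0.00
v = 0.00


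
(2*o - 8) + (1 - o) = o - 7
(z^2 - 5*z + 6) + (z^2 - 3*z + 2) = 2*z^2 - 8*z + 8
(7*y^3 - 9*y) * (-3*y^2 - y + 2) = -21*y^5 - 7*y^4 + 41*y^3 + 9*y^2 - 18*y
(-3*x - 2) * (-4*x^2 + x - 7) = 12*x^3 + 5*x^2 + 19*x + 14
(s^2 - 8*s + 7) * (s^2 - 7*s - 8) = s^4 - 15*s^3 + 55*s^2 + 15*s - 56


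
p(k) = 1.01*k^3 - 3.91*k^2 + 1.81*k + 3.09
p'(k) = 3.03*k^2 - 7.82*k + 1.81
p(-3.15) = -72.98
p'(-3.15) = 56.51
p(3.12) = 1.35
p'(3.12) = 6.91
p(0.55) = 3.07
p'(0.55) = -1.57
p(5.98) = 90.08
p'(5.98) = 63.40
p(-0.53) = 0.88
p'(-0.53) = 6.81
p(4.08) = 13.98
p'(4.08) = 20.34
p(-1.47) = -11.23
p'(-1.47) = 19.85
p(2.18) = -1.08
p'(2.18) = -0.84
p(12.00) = 1207.05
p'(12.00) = 344.29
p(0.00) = 3.09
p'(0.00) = 1.81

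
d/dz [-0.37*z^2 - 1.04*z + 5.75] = -0.74*z - 1.04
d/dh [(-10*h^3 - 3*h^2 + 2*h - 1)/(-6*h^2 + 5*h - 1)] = (60*h^4 - 100*h^3 + 27*h^2 - 6*h + 3)/(36*h^4 - 60*h^3 + 37*h^2 - 10*h + 1)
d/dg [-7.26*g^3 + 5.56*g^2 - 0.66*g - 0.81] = -21.78*g^2 + 11.12*g - 0.66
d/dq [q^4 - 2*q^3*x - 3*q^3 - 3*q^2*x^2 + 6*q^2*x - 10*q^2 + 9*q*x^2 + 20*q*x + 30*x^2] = 4*q^3 - 6*q^2*x - 9*q^2 - 6*q*x^2 + 12*q*x - 20*q + 9*x^2 + 20*x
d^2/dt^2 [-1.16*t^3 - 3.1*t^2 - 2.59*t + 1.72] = -6.96*t - 6.2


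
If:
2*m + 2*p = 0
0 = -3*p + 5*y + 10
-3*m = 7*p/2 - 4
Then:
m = -8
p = 8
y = 14/5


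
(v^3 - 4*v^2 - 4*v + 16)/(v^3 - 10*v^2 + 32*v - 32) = (v + 2)/(v - 4)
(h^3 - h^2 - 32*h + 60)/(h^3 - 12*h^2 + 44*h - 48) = (h^2 + h - 30)/(h^2 - 10*h + 24)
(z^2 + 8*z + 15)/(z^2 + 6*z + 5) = (z + 3)/(z + 1)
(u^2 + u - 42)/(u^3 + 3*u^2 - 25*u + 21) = (u - 6)/(u^2 - 4*u + 3)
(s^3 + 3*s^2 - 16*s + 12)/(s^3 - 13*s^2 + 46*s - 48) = (s^2 + 5*s - 6)/(s^2 - 11*s + 24)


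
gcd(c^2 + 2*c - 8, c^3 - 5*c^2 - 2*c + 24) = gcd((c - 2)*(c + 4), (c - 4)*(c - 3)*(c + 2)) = 1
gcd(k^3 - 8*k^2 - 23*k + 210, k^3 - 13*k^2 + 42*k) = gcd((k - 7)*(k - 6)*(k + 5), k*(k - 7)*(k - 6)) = k^2 - 13*k + 42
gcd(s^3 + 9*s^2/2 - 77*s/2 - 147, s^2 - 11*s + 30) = s - 6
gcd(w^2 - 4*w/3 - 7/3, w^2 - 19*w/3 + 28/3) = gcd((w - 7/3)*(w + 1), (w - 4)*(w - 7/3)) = w - 7/3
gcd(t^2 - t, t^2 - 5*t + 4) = t - 1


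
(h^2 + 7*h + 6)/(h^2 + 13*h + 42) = (h + 1)/(h + 7)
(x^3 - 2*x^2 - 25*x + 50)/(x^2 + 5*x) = x - 7 + 10/x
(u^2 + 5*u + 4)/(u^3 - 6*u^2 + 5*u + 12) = (u + 4)/(u^2 - 7*u + 12)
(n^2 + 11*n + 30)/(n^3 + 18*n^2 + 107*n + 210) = 1/(n + 7)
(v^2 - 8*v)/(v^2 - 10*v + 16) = v/(v - 2)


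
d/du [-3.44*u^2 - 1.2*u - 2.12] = -6.88*u - 1.2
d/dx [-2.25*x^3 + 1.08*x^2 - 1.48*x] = -6.75*x^2 + 2.16*x - 1.48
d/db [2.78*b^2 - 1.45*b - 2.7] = 5.56*b - 1.45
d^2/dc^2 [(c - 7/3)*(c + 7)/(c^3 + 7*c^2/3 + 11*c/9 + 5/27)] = 54*(81*c^4 + 1080*c^3 - 6318*c^2 - 19344*c - 13387)/(2187*c^7 + 13851*c^6 + 34263*c^5 + 42039*c^4 + 27297*c^3 + 9585*c^2 + 1725*c + 125)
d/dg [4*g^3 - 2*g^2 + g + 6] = 12*g^2 - 4*g + 1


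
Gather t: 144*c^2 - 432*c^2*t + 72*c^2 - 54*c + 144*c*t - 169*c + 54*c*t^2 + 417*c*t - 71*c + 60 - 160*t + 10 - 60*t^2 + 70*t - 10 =216*c^2 - 294*c + t^2*(54*c - 60) + t*(-432*c^2 + 561*c - 90) + 60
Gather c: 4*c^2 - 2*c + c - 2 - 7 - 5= 4*c^2 - c - 14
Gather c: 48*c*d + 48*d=48*c*d + 48*d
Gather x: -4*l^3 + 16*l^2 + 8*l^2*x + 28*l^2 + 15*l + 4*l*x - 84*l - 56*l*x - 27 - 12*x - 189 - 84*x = -4*l^3 + 44*l^2 - 69*l + x*(8*l^2 - 52*l - 96) - 216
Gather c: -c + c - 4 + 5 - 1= 0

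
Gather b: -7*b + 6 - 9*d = -7*b - 9*d + 6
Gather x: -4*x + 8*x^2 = 8*x^2 - 4*x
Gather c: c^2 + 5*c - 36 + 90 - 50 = c^2 + 5*c + 4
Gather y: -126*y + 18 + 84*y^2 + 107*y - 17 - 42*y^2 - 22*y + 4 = 42*y^2 - 41*y + 5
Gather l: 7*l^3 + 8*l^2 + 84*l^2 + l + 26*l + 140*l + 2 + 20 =7*l^3 + 92*l^2 + 167*l + 22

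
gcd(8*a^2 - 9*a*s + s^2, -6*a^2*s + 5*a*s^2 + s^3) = -a + s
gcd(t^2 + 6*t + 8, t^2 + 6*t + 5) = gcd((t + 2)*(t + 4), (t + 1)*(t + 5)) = 1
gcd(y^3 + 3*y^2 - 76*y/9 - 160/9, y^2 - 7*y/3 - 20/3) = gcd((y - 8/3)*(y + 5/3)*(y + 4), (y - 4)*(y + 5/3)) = y + 5/3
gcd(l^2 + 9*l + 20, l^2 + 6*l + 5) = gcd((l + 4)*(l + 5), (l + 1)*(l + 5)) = l + 5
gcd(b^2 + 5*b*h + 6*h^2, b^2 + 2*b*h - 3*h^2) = b + 3*h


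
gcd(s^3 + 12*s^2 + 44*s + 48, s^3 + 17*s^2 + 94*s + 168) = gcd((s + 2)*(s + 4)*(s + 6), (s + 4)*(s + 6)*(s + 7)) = s^2 + 10*s + 24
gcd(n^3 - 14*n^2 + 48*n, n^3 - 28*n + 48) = 1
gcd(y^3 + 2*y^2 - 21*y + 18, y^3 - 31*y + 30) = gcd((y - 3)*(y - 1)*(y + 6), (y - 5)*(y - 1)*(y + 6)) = y^2 + 5*y - 6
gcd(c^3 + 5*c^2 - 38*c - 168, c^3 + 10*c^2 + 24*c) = c + 4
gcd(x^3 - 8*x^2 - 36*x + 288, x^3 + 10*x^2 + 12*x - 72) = x + 6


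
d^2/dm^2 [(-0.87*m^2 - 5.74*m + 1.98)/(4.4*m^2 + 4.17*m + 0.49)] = (-190.32728*m^3 + 241.25112*m^2 + 292.22688*m + 83.361594)/(85.184*m^6 + 242.1936*m^5 + 257.99268*m^4 + 126.454833*m^3 + 28.731003*m^2 + 3.003651*m + 0.117649)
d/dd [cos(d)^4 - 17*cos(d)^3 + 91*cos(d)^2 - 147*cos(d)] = (-4*cos(d)^3 + 51*cos(d)^2 - 182*cos(d) + 147)*sin(d)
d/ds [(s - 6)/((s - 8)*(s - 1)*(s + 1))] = 2*(-s^3 + 13*s^2 - 48*s + 1)/(s^6 - 16*s^5 + 62*s^4 + 32*s^3 - 127*s^2 - 16*s + 64)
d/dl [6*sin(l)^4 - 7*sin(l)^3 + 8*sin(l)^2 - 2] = (24*sin(l)^2 - 21*sin(l) + 16)*sin(l)*cos(l)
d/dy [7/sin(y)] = -7*cos(y)/sin(y)^2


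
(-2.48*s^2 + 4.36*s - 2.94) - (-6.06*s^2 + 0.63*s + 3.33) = 3.58*s^2 + 3.73*s - 6.27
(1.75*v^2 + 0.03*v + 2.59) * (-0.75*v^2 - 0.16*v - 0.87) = -1.3125*v^4 - 0.3025*v^3 - 3.4698*v^2 - 0.4405*v - 2.2533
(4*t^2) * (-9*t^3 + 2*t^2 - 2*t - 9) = -36*t^5 + 8*t^4 - 8*t^3 - 36*t^2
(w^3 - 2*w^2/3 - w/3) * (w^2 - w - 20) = w^5 - 5*w^4/3 - 59*w^3/3 + 41*w^2/3 + 20*w/3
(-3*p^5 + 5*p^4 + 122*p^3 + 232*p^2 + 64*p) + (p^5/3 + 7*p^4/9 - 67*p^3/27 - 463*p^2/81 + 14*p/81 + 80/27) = -8*p^5/3 + 52*p^4/9 + 3227*p^3/27 + 18329*p^2/81 + 5198*p/81 + 80/27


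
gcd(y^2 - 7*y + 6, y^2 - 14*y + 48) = y - 6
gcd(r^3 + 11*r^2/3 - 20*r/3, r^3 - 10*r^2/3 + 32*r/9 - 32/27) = r - 4/3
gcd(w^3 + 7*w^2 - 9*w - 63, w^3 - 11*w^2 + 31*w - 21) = w - 3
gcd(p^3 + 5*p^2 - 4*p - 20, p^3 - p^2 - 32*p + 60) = p - 2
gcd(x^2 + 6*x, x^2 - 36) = x + 6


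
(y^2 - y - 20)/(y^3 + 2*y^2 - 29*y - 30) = (y + 4)/(y^2 + 7*y + 6)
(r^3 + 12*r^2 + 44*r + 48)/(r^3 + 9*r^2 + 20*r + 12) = (r + 4)/(r + 1)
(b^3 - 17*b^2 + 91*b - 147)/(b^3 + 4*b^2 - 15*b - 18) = (b^2 - 14*b + 49)/(b^2 + 7*b + 6)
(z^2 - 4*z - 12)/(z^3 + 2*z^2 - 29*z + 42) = (z^2 - 4*z - 12)/(z^3 + 2*z^2 - 29*z + 42)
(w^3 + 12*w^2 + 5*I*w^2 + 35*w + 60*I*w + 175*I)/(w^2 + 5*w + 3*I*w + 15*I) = (w^2 + w*(7 + 5*I) + 35*I)/(w + 3*I)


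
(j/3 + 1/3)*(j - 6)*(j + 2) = j^3/3 - j^2 - 16*j/3 - 4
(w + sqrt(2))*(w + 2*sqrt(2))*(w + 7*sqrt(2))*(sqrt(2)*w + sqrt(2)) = sqrt(2)*w^4 + sqrt(2)*w^3 + 20*w^3 + 20*w^2 + 46*sqrt(2)*w^2 + 56*w + 46*sqrt(2)*w + 56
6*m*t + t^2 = t*(6*m + t)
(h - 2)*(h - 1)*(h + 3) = h^3 - 7*h + 6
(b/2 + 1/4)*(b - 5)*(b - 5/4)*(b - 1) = b^4/2 - 27*b^3/8 + 71*b^2/16 - 25/16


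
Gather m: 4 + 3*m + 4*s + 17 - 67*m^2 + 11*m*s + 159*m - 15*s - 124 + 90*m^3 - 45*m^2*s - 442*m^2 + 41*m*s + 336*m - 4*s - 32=90*m^3 + m^2*(-45*s - 509) + m*(52*s + 498) - 15*s - 135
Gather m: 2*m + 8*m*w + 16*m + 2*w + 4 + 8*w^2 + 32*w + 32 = m*(8*w + 18) + 8*w^2 + 34*w + 36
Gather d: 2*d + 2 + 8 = 2*d + 10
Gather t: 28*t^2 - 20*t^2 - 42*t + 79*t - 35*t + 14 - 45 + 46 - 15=8*t^2 + 2*t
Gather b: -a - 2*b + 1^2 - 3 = -a - 2*b - 2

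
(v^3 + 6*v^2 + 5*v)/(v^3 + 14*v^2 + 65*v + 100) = v*(v + 1)/(v^2 + 9*v + 20)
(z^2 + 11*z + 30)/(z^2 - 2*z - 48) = (z + 5)/(z - 8)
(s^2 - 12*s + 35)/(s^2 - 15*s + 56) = (s - 5)/(s - 8)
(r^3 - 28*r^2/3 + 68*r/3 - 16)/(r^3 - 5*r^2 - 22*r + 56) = (r^2 - 22*r/3 + 8)/(r^2 - 3*r - 28)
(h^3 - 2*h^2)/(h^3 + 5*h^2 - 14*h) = h/(h + 7)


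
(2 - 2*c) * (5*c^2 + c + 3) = -10*c^3 + 8*c^2 - 4*c + 6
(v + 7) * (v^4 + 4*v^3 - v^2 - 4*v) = v^5 + 11*v^4 + 27*v^3 - 11*v^2 - 28*v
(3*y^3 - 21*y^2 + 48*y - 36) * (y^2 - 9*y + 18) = 3*y^5 - 48*y^4 + 291*y^3 - 846*y^2 + 1188*y - 648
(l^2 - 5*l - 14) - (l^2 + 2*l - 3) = -7*l - 11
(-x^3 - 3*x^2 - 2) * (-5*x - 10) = 5*x^4 + 25*x^3 + 30*x^2 + 10*x + 20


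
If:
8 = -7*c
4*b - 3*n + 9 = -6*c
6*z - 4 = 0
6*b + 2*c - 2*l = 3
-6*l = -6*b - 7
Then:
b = 40/21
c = -8/7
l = 43/14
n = 205/63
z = 2/3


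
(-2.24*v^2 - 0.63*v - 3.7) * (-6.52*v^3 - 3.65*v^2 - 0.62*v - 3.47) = 14.6048*v^5 + 12.2836*v^4 + 27.8123*v^3 + 21.6684*v^2 + 4.4801*v + 12.839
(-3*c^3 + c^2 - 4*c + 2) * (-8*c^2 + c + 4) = 24*c^5 - 11*c^4 + 21*c^3 - 16*c^2 - 14*c + 8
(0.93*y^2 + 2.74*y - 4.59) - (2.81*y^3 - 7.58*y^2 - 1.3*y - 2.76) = -2.81*y^3 + 8.51*y^2 + 4.04*y - 1.83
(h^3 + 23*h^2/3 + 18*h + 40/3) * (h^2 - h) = h^5 + 20*h^4/3 + 31*h^3/3 - 14*h^2/3 - 40*h/3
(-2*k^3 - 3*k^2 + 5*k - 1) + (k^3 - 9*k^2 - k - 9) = -k^3 - 12*k^2 + 4*k - 10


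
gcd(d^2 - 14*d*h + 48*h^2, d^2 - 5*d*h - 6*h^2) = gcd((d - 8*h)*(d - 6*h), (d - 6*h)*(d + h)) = d - 6*h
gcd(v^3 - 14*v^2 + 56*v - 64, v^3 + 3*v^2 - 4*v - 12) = v - 2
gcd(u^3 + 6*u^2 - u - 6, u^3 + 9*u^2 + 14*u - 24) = u^2 + 5*u - 6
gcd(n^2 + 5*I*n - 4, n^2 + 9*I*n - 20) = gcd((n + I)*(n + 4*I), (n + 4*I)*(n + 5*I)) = n + 4*I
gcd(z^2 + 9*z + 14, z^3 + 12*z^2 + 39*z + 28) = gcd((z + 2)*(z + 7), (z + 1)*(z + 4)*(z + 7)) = z + 7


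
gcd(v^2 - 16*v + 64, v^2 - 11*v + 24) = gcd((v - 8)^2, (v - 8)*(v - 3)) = v - 8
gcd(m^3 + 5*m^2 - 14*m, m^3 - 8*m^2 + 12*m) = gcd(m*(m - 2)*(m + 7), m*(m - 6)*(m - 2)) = m^2 - 2*m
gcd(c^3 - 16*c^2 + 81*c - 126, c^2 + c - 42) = c - 6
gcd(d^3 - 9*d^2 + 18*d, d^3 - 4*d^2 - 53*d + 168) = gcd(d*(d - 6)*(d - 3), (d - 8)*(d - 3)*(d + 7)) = d - 3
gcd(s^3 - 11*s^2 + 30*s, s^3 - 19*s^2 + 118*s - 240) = s^2 - 11*s + 30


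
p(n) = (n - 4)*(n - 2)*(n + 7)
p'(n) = (n - 4)*(n - 2) + (n - 4)*(n + 7) + (n - 2)*(n + 7) = 3*n^2 + 2*n - 34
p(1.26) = 16.75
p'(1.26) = -26.72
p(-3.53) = 144.49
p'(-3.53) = -3.68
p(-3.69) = 144.83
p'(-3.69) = -0.53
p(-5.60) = 102.14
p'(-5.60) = 48.88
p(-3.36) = 143.60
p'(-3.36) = -6.85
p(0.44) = 41.32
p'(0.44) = -32.54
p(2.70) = -8.83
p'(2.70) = -6.73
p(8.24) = 403.21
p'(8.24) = 186.17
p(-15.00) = -2584.00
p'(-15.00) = 611.00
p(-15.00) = -2584.00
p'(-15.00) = 611.00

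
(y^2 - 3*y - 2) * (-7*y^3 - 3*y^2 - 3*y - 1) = -7*y^5 + 18*y^4 + 20*y^3 + 14*y^2 + 9*y + 2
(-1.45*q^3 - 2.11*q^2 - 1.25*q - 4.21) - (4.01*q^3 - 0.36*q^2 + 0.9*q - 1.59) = -5.46*q^3 - 1.75*q^2 - 2.15*q - 2.62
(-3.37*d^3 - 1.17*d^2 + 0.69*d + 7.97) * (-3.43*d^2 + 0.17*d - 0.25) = 11.5591*d^5 + 3.4402*d^4 - 1.7231*d^3 - 26.9273*d^2 + 1.1824*d - 1.9925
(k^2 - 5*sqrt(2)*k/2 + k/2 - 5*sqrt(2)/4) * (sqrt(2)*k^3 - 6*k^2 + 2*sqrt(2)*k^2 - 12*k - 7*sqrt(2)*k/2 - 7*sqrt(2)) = sqrt(2)*k^5 - 11*k^4 + 5*sqrt(2)*k^4/2 - 55*k^3/2 + 25*sqrt(2)*k^3/2 + 13*k^2/2 + 115*sqrt(2)*k^2/4 + 23*sqrt(2)*k/2 + 175*k/4 + 35/2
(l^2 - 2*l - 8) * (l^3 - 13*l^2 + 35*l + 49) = l^5 - 15*l^4 + 53*l^3 + 83*l^2 - 378*l - 392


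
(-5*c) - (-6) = 6 - 5*c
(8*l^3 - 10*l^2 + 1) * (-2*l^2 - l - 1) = -16*l^5 + 12*l^4 + 2*l^3 + 8*l^2 - l - 1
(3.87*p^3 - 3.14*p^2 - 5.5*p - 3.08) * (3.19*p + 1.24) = 12.3453*p^4 - 5.2178*p^3 - 21.4386*p^2 - 16.6452*p - 3.8192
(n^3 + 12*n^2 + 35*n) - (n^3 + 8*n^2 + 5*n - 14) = 4*n^2 + 30*n + 14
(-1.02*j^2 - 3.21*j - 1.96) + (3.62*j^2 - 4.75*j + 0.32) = 2.6*j^2 - 7.96*j - 1.64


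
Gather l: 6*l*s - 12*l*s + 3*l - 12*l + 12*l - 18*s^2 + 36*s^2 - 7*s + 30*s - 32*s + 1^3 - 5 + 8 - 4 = l*(3 - 6*s) + 18*s^2 - 9*s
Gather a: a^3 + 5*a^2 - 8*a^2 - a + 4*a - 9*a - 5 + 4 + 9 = a^3 - 3*a^2 - 6*a + 8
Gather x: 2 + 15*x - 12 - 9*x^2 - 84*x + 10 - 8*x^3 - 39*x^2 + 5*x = -8*x^3 - 48*x^2 - 64*x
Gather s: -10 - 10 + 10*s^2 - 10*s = 10*s^2 - 10*s - 20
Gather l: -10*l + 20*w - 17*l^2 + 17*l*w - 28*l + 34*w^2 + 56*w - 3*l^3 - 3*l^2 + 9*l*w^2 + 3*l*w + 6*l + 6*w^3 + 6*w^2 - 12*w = -3*l^3 - 20*l^2 + l*(9*w^2 + 20*w - 32) + 6*w^3 + 40*w^2 + 64*w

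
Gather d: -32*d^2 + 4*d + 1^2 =-32*d^2 + 4*d + 1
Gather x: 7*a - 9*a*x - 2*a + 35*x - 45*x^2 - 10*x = 5*a - 45*x^2 + x*(25 - 9*a)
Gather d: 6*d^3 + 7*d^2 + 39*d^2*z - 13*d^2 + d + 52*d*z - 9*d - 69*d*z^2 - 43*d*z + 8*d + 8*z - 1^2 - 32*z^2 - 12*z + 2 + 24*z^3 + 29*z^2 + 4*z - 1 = 6*d^3 + d^2*(39*z - 6) + d*(-69*z^2 + 9*z) + 24*z^3 - 3*z^2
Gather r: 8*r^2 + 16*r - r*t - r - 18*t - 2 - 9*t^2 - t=8*r^2 + r*(15 - t) - 9*t^2 - 19*t - 2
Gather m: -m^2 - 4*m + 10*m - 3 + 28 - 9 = -m^2 + 6*m + 16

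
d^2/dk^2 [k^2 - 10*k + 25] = 2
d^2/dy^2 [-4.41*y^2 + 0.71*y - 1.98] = -8.82000000000000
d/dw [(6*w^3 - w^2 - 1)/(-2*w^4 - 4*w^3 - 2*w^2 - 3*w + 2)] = (12*w^6 - 4*w^5 - 16*w^4 - 44*w^3 + 27*w^2 - 8*w - 3)/(4*w^8 + 16*w^7 + 24*w^6 + 28*w^5 + 20*w^4 - 4*w^3 + w^2 - 12*w + 4)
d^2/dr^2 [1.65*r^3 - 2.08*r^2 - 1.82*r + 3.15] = 9.9*r - 4.16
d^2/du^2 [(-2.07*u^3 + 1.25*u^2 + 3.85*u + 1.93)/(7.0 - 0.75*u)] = (2.32875*u^3 - 65.205*u^2 + 608.58*u - 165.09625)/(0.421875*u^3 - 11.8125*u^2 + 110.25*u - 343.0)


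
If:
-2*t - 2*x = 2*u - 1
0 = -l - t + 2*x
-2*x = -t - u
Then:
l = u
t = 1/3 - u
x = 1/6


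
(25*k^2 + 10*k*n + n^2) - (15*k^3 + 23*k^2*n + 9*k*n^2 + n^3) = -15*k^3 - 23*k^2*n + 25*k^2 - 9*k*n^2 + 10*k*n - n^3 + n^2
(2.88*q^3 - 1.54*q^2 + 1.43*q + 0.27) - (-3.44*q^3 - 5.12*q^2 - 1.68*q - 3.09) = 6.32*q^3 + 3.58*q^2 + 3.11*q + 3.36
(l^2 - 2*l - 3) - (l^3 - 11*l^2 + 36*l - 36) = -l^3 + 12*l^2 - 38*l + 33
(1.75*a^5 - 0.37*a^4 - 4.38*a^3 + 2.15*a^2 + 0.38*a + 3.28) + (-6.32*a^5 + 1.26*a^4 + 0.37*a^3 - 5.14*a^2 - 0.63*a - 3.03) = -4.57*a^5 + 0.89*a^4 - 4.01*a^3 - 2.99*a^2 - 0.25*a + 0.25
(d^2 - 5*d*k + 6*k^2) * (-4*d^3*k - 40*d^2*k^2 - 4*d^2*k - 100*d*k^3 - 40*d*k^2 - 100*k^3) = -4*d^5*k - 20*d^4*k^2 - 4*d^4*k + 76*d^3*k^3 - 20*d^3*k^2 + 260*d^2*k^4 + 76*d^2*k^3 - 600*d*k^5 + 260*d*k^4 - 600*k^5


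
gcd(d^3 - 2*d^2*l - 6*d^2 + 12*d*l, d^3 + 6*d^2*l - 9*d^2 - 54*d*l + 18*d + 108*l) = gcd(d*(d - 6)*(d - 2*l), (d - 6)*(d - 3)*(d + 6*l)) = d - 6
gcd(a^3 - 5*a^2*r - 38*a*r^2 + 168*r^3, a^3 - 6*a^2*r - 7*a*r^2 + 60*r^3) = -a + 4*r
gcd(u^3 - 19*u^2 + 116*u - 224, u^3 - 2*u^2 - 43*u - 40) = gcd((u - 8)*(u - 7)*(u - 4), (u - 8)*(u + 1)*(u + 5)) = u - 8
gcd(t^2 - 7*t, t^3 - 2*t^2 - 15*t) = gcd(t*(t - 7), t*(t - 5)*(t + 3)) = t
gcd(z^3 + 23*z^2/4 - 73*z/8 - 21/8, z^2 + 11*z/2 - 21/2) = z^2 + 11*z/2 - 21/2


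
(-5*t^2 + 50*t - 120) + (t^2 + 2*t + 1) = -4*t^2 + 52*t - 119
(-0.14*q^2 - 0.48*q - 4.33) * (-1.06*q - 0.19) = 0.1484*q^3 + 0.5354*q^2 + 4.681*q + 0.8227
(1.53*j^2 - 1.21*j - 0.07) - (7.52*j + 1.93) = 1.53*j^2 - 8.73*j - 2.0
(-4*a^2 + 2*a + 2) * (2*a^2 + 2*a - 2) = -8*a^4 - 4*a^3 + 16*a^2 - 4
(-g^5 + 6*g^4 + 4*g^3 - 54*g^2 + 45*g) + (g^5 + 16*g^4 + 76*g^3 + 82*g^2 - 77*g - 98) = 22*g^4 + 80*g^3 + 28*g^2 - 32*g - 98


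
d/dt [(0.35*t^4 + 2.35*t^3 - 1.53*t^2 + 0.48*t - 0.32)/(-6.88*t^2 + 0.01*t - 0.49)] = (-4.816*t^5 - 16.1575*t^4 - 0.638999999999999*t^3 - 0.1674*t^2 - 2.9038*t - 0.232)/(47.3344*t^4 - 0.1376*t^3 + 6.7425*t^2 - 0.0098*t + 0.2401)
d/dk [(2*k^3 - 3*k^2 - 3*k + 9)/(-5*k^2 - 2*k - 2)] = (-10*k^4 - 8*k^3 - 21*k^2 + 102*k + 24)/(25*k^4 + 20*k^3 + 24*k^2 + 8*k + 4)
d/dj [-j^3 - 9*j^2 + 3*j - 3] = -3*j^2 - 18*j + 3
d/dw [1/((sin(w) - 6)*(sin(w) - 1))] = (7 - 2*sin(w))*cos(w)/((sin(w) - 6)^2*(sin(w) - 1)^2)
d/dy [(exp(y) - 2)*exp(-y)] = 2*exp(-y)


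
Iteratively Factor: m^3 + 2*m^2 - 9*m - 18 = (m + 2)*(m^2 - 9) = (m - 3)*(m + 2)*(m + 3)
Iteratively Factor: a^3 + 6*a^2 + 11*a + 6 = (a + 2)*(a^2 + 4*a + 3) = (a + 2)*(a + 3)*(a + 1)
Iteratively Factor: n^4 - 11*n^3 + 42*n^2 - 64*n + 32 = (n - 4)*(n^3 - 7*n^2 + 14*n - 8) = (n - 4)*(n - 1)*(n^2 - 6*n + 8) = (n - 4)*(n - 2)*(n - 1)*(n - 4)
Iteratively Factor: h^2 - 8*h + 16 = (h - 4)*(h - 4)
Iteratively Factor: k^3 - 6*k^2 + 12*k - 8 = (k - 2)*(k^2 - 4*k + 4) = (k - 2)^2*(k - 2)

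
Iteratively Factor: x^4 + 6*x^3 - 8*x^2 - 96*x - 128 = (x + 2)*(x^3 + 4*x^2 - 16*x - 64) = (x + 2)*(x + 4)*(x^2 - 16) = (x + 2)*(x + 4)^2*(x - 4)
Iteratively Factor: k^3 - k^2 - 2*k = (k)*(k^2 - k - 2) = k*(k + 1)*(k - 2)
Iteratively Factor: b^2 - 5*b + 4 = (b - 1)*(b - 4)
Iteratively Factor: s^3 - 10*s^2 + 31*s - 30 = (s - 5)*(s^2 - 5*s + 6) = (s - 5)*(s - 2)*(s - 3)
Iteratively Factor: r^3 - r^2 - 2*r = (r + 1)*(r^2 - 2*r) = r*(r + 1)*(r - 2)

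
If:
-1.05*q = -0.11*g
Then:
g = 9.54545454545454*q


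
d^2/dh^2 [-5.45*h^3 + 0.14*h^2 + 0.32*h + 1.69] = 0.28 - 32.7*h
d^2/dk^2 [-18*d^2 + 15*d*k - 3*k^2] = -6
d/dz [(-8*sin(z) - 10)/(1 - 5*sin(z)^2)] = 4*(-25*sin(z) + 5*cos(2*z) - 7)*cos(z)/(5*sin(z)^2 - 1)^2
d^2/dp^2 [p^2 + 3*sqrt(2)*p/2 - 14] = 2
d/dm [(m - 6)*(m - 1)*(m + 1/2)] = 3*m^2 - 13*m + 5/2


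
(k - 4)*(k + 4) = k^2 - 16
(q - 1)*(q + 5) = q^2 + 4*q - 5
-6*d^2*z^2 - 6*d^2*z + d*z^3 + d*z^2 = z*(-6*d + z)*(d*z + d)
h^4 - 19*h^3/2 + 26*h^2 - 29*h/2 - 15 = (h - 5)*(h - 3)*(h - 2)*(h + 1/2)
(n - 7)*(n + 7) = n^2 - 49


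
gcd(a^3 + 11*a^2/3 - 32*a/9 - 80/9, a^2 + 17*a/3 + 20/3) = a + 4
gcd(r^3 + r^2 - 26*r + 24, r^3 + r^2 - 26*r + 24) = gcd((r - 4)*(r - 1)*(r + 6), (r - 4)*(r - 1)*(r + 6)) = r^3 + r^2 - 26*r + 24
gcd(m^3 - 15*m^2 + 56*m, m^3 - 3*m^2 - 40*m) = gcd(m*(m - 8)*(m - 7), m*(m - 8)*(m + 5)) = m^2 - 8*m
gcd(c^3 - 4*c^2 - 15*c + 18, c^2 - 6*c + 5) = c - 1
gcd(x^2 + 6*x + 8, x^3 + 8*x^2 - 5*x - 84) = x + 4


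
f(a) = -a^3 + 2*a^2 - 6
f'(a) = -3*a^2 + 4*a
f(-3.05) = 40.98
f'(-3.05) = -40.11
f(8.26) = -433.10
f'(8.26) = -171.64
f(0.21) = -5.92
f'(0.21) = 0.71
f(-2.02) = 10.40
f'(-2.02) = -20.32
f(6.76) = -223.52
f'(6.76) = -110.05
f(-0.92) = -3.53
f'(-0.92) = -6.22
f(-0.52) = -5.32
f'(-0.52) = -2.89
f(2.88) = -13.30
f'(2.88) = -13.36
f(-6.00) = 282.00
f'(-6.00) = -132.00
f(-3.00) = 39.00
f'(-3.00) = -39.00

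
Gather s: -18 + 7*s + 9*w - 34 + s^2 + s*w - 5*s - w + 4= s^2 + s*(w + 2) + 8*w - 48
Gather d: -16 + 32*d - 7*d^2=-7*d^2 + 32*d - 16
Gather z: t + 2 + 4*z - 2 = t + 4*z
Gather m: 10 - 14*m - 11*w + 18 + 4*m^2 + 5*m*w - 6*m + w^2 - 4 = 4*m^2 + m*(5*w - 20) + w^2 - 11*w + 24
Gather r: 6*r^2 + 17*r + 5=6*r^2 + 17*r + 5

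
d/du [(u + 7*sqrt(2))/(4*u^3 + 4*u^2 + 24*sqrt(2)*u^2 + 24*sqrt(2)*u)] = (u*(u^2 + u + 6*sqrt(2)*u + 6*sqrt(2)) - (u + 7*sqrt(2))*(3*u^2 + 2*u + 12*sqrt(2)*u + 6*sqrt(2)))/(4*u^2*(u^2 + u + 6*sqrt(2)*u + 6*sqrt(2))^2)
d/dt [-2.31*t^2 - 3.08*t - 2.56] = -4.62*t - 3.08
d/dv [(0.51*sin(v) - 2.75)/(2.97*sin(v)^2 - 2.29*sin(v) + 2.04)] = (-1.5147*sin(v)^2 + 16.335*sin(v) - 5.2571)*cos(v)/(8.8209*sin(v)^4 - 13.6026*sin(v)^3 + 17.3617*sin(v)^2 - 9.3432*sin(v) + 4.1616)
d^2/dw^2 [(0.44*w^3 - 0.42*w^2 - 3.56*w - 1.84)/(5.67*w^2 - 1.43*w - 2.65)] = (2.8421709430404e-14*w^5 - 220.68902*w^3 - 382.783836*w^2 - 212.891856*w - 41.736732)/(182.284263*w^6 - 137.918781*w^5 - 220.800006*w^4 + 125.994583*w^3 + 103.19577*w^2 - 30.126525*w - 18.609625)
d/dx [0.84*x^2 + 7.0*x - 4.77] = 1.68*x + 7.0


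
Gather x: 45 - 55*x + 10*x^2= 10*x^2 - 55*x + 45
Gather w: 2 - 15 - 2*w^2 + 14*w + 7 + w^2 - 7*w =-w^2 + 7*w - 6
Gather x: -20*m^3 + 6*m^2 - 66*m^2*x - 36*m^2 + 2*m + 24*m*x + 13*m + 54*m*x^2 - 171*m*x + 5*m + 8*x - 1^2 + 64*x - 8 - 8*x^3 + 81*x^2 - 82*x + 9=-20*m^3 - 30*m^2 + 20*m - 8*x^3 + x^2*(54*m + 81) + x*(-66*m^2 - 147*m - 10)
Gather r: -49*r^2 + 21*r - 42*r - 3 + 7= -49*r^2 - 21*r + 4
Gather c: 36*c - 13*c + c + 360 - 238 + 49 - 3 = 24*c + 168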